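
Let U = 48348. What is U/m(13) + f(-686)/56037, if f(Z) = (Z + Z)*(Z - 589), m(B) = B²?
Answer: 1001636192/3156751 ≈ 317.30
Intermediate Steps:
f(Z) = 2*Z*(-589 + Z) (f(Z) = (2*Z)*(-589 + Z) = 2*Z*(-589 + Z))
U/m(13) + f(-686)/56037 = 48348/(13²) + (2*(-686)*(-589 - 686))/56037 = 48348/169 + (2*(-686)*(-1275))*(1/56037) = 48348*(1/169) + 1749300*(1/56037) = 48348/169 + 583100/18679 = 1001636192/3156751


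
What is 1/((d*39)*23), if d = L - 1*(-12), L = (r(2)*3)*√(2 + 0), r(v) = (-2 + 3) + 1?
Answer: 1/5382 - √2/10764 ≈ 5.4421e-5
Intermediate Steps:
r(v) = 2 (r(v) = 1 + 1 = 2)
L = 6*√2 (L = (2*3)*√(2 + 0) = 6*√2 ≈ 8.4853)
d = 12 + 6*√2 (d = 6*√2 - 1*(-12) = 6*√2 + 12 = 12 + 6*√2 ≈ 20.485)
1/((d*39)*23) = 1/(((12 + 6*√2)*39)*23) = 1/((468 + 234*√2)*23) = 1/(10764 + 5382*√2)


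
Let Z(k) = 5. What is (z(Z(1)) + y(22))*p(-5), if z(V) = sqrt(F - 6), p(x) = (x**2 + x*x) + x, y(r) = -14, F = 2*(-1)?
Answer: -630 + 90*I*sqrt(2) ≈ -630.0 + 127.28*I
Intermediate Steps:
F = -2
p(x) = x + 2*x**2 (p(x) = (x**2 + x**2) + x = 2*x**2 + x = x + 2*x**2)
z(V) = 2*I*sqrt(2) (z(V) = sqrt(-2 - 6) = sqrt(-8) = 2*I*sqrt(2))
(z(Z(1)) + y(22))*p(-5) = (2*I*sqrt(2) - 14)*(-5*(1 + 2*(-5))) = (-14 + 2*I*sqrt(2))*(-5*(1 - 10)) = (-14 + 2*I*sqrt(2))*(-5*(-9)) = (-14 + 2*I*sqrt(2))*45 = -630 + 90*I*sqrt(2)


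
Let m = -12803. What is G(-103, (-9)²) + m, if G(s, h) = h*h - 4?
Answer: -6246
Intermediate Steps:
G(s, h) = -4 + h² (G(s, h) = h² - 4 = -4 + h²)
G(-103, (-9)²) + m = (-4 + ((-9)²)²) - 12803 = (-4 + 81²) - 12803 = (-4 + 6561) - 12803 = 6557 - 12803 = -6246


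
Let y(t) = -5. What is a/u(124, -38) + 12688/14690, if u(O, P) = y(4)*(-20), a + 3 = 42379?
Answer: 1199562/2825 ≈ 424.62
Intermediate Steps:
a = 42376 (a = -3 + 42379 = 42376)
u(O, P) = 100 (u(O, P) = -5*(-20) = 100)
a/u(124, -38) + 12688/14690 = 42376/100 + 12688/14690 = 42376*(1/100) + 12688*(1/14690) = 10594/25 + 488/565 = 1199562/2825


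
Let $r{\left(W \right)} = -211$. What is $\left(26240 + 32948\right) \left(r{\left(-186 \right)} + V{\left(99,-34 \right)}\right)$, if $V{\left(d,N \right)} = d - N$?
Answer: $-4616664$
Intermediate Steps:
$\left(26240 + 32948\right) \left(r{\left(-186 \right)} + V{\left(99,-34 \right)}\right) = \left(26240 + 32948\right) \left(-211 + \left(99 - -34\right)\right) = 59188 \left(-211 + \left(99 + 34\right)\right) = 59188 \left(-211 + 133\right) = 59188 \left(-78\right) = -4616664$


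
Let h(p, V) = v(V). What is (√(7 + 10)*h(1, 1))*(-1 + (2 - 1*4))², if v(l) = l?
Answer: 9*√17 ≈ 37.108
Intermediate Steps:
h(p, V) = V
(√(7 + 10)*h(1, 1))*(-1 + (2 - 1*4))² = (√(7 + 10)*1)*(-1 + (2 - 1*4))² = (√17*1)*(-1 + (2 - 4))² = √17*(-1 - 2)² = √17*(-3)² = √17*9 = 9*√17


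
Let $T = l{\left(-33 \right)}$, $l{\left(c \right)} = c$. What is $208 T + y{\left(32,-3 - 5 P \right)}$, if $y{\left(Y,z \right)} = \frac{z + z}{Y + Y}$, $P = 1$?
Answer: $- \frac{27457}{4} \approx -6864.3$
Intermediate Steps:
$T = -33$
$y{\left(Y,z \right)} = \frac{z}{Y}$ ($y{\left(Y,z \right)} = \frac{2 z}{2 Y} = 2 z \frac{1}{2 Y} = \frac{z}{Y}$)
$208 T + y{\left(32,-3 - 5 P \right)} = 208 \left(-33\right) + \frac{-3 - 5}{32} = -6864 + \left(-3 - 5\right) \frac{1}{32} = -6864 - \frac{1}{4} = - \frac{27457}{4}$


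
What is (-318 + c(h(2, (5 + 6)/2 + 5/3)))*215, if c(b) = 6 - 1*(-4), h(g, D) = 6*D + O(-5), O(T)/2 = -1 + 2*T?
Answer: -66220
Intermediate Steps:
O(T) = -2 + 4*T (O(T) = 2*(-1 + 2*T) = -2 + 4*T)
h(g, D) = -22 + 6*D (h(g, D) = 6*D + (-2 + 4*(-5)) = 6*D + (-2 - 20) = 6*D - 22 = -22 + 6*D)
c(b) = 10 (c(b) = 6 + 4 = 10)
(-318 + c(h(2, (5 + 6)/2 + 5/3)))*215 = (-318 + 10)*215 = -308*215 = -66220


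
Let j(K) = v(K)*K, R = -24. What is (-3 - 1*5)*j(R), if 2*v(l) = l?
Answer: -2304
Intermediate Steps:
v(l) = l/2
j(K) = K²/2 (j(K) = (K/2)*K = K²/2)
(-3 - 1*5)*j(R) = (-3 - 1*5)*((½)*(-24)²) = (-3 - 5)*((½)*576) = -8*288 = -2304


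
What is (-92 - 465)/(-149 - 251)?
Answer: 557/400 ≈ 1.3925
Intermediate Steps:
(-92 - 465)/(-149 - 251) = -557/(-400) = -557*(-1/400) = 557/400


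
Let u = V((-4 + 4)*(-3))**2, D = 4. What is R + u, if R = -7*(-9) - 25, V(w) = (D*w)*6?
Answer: 38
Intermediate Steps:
V(w) = 24*w (V(w) = (4*w)*6 = 24*w)
R = 38 (R = 63 - 25 = 38)
u = 0 (u = (24*((-4 + 4)*(-3)))**2 = (24*(0*(-3)))**2 = (24*0)**2 = 0**2 = 0)
R + u = 38 + 0 = 38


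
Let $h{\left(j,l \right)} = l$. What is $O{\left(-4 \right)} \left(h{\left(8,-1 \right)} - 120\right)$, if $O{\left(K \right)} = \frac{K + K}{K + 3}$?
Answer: $-968$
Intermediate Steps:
$O{\left(K \right)} = \frac{2 K}{3 + K}$
$O{\left(-4 \right)} \left(h{\left(8,-1 \right)} - 120\right) = 2 \left(-4\right) \frac{1}{3 - 4} \left(-1 - 120\right) = 2 \left(-4\right) \frac{1}{-1} \left(-121\right) = 2 \left(-4\right) \left(-1\right) \left(-121\right) = 8 \left(-121\right) = -968$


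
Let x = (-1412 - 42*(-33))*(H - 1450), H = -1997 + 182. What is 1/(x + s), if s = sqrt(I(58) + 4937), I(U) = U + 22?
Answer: 84890/7206307083 - sqrt(5017)/7206307083 ≈ 1.1770e-5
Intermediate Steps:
H = -1815
I(U) = 22 + U
s = sqrt(5017) (s = sqrt((22 + 58) + 4937) = sqrt(80 + 4937) = sqrt(5017) ≈ 70.831)
x = 84890 (x = (-1412 - 42*(-33))*(-1815 - 1450) = (-1412 + 1386)*(-3265) = -26*(-3265) = 84890)
1/(x + s) = 1/(84890 + sqrt(5017))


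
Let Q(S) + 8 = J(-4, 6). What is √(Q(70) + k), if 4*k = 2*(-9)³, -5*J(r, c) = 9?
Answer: I*√37430/10 ≈ 19.347*I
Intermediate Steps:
J(r, c) = -9/5 (J(r, c) = -⅕*9 = -9/5)
Q(S) = -49/5 (Q(S) = -8 - 9/5 = -49/5)
k = -729/2 (k = (2*(-9)³)/4 = (2*(-729))/4 = (¼)*(-1458) = -729/2 ≈ -364.50)
√(Q(70) + k) = √(-49/5 - 729/2) = √(-3743/10) = I*√37430/10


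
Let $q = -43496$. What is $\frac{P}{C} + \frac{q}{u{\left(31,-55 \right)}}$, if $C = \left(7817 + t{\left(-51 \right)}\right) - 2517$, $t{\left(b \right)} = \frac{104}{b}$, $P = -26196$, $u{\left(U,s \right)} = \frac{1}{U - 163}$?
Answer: $\frac{387830358129}{67549} \approx 5.7415 \cdot 10^{6}$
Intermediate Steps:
$u{\left(U,s \right)} = \frac{1}{-163 + U}$
$C = \frac{270196}{51}$ ($C = \left(7817 + \frac{104}{-51}\right) - 2517 = \left(7817 + 104 \left(- \frac{1}{51}\right)\right) - 2517 = \left(7817 - \frac{104}{51}\right) - 2517 = \frac{398563}{51} - 2517 = \frac{270196}{51} \approx 5298.0$)
$\frac{P}{C} + \frac{q}{u{\left(31,-55 \right)}} = - \frac{26196}{\frac{270196}{51}} - \frac{43496}{\frac{1}{-163 + 31}} = \left(-26196\right) \frac{51}{270196} - \frac{43496}{\frac{1}{-132}} = - \frac{333999}{67549} - \frac{43496}{- \frac{1}{132}} = - \frac{333999}{67549} - -5741472 = - \frac{333999}{67549} + 5741472 = \frac{387830358129}{67549}$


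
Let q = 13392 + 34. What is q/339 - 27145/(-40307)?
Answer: 550363937/13664073 ≈ 40.278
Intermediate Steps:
q = 13426
q/339 - 27145/(-40307) = 13426/339 - 27145/(-40307) = 13426*(1/339) - 27145*(-1/40307) = 13426/339 + 27145/40307 = 550363937/13664073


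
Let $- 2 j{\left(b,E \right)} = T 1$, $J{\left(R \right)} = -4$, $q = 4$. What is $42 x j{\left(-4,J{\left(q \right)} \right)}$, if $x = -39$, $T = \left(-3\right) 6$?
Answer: $-14742$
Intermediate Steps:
$T = -18$
$j{\left(b,E \right)} = 9$ ($j{\left(b,E \right)} = - \frac{\left(-18\right) 1}{2} = \left(- \frac{1}{2}\right) \left(-18\right) = 9$)
$42 x j{\left(-4,J{\left(q \right)} \right)} = 42 \left(-39\right) 9 = \left(-1638\right) 9 = -14742$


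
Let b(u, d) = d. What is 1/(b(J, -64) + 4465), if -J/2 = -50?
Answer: 1/4401 ≈ 0.00022722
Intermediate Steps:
J = 100 (J = -2*(-50) = 100)
1/(b(J, -64) + 4465) = 1/(-64 + 4465) = 1/4401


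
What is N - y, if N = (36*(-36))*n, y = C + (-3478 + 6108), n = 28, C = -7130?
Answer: -31788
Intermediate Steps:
y = -4500 (y = -7130 + (-3478 + 6108) = -7130 + 2630 = -4500)
N = -36288 (N = (36*(-36))*28 = -1296*28 = -36288)
N - y = -36288 - 1*(-4500) = -36288 + 4500 = -31788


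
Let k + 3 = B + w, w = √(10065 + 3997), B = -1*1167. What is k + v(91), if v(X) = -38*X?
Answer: -4628 + √14062 ≈ -4509.4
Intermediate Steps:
B = -1167
w = √14062 ≈ 118.58
k = -1170 + √14062 (k = -3 + (-1167 + √14062) = -1170 + √14062 ≈ -1051.4)
k + v(91) = (-1170 + √14062) - 38*91 = (-1170 + √14062) - 3458 = -4628 + √14062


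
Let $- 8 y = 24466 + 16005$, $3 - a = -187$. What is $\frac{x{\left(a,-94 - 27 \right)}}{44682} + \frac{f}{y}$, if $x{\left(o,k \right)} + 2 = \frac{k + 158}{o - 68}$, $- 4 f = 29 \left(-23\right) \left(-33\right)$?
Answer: $\frac{79988174997}{73538559028} \approx 1.0877$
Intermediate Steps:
$a = 190$ ($a = 3 - -187 = 3 + 187 = 190$)
$f = - \frac{22011}{4}$ ($f = - \frac{29 \left(-23\right) \left(-33\right)}{4} = - \frac{\left(-667\right) \left(-33\right)}{4} = \left(- \frac{1}{4}\right) 22011 = - \frac{22011}{4} \approx -5502.8$)
$x{\left(o,k \right)} = -2 + \frac{158 + k}{-68 + o}$ ($x{\left(o,k \right)} = -2 + \frac{k + 158}{o - 68} = -2 + \frac{158 + k}{-68 + o}$)
$y = - \frac{40471}{8}$ ($y = - \frac{24466 + 16005}{8} = \left(- \frac{1}{8}\right) 40471 = - \frac{40471}{8} \approx -5058.9$)
$\frac{x{\left(a,-94 - 27 \right)}}{44682} + \frac{f}{y} = \frac{\frac{1}{-68 + 190} \left(294 - 121 - 380\right)}{44682} - \frac{22011}{4 \left(- \frac{40471}{8}\right)} = \frac{294 - 121 - 380}{122} \cdot \frac{1}{44682} - - \frac{44022}{40471} = \frac{1}{122} \left(-207\right) \frac{1}{44682} + \frac{44022}{40471} = \left(- \frac{207}{122}\right) \frac{1}{44682} + \frac{44022}{40471} = - \frac{69}{1817068} + \frac{44022}{40471} = \frac{79988174997}{73538559028}$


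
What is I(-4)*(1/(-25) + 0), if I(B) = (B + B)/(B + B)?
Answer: -1/25 ≈ -0.040000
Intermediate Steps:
I(B) = 1 (I(B) = (2*B)/((2*B)) = (2*B)*(1/(2*B)) = 1)
I(-4)*(1/(-25) + 0) = 1*(1/(-25) + 0) = 1*(-1/25 + 0) = 1*(-1/25) = -1/25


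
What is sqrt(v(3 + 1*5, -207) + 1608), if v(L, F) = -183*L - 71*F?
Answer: 3*sqrt(1649) ≈ 121.82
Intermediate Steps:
sqrt(v(3 + 1*5, -207) + 1608) = sqrt((-183*(3 + 1*5) - 71*(-207)) + 1608) = sqrt((-183*(3 + 5) + 14697) + 1608) = sqrt((-183*8 + 14697) + 1608) = sqrt((-1464 + 14697) + 1608) = sqrt(13233 + 1608) = sqrt(14841) = 3*sqrt(1649)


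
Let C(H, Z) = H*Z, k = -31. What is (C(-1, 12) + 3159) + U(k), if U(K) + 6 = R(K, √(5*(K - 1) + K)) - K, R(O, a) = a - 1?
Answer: 3171 + I*√191 ≈ 3171.0 + 13.82*I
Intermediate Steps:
R(O, a) = -1 + a
U(K) = -7 + √(-5 + 6*K) - K (U(K) = -6 + ((-1 + √(5*(K - 1) + K)) - K) = -6 + ((-1 + √(5*(-1 + K) + K)) - K) = -6 + ((-1 + √((-5 + 5*K) + K)) - K) = -6 + ((-1 + √(-5 + 6*K)) - K) = -6 + (-1 + √(-5 + 6*K) - K) = -7 + √(-5 + 6*K) - K)
(C(-1, 12) + 3159) + U(k) = (-1*12 + 3159) + (-7 + √(-5 + 6*(-31)) - 1*(-31)) = (-12 + 3159) + (-7 + √(-5 - 186) + 31) = 3147 + (-7 + √(-191) + 31) = 3147 + (-7 + I*√191 + 31) = 3147 + (24 + I*√191) = 3171 + I*√191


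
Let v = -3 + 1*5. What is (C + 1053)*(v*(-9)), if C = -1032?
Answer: -378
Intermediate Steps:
v = 2 (v = -3 + 5 = 2)
(C + 1053)*(v*(-9)) = (-1032 + 1053)*(2*(-9)) = 21*(-18) = -378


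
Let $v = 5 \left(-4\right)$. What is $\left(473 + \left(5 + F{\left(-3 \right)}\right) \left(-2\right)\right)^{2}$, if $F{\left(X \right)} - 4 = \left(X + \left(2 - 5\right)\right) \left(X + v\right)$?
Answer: $32041$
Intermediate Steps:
$v = -20$
$F{\left(X \right)} = 4 + \left(-20 + X\right) \left(-3 + X\right)$ ($F{\left(X \right)} = 4 + \left(X + \left(2 - 5\right)\right) \left(X - 20\right) = 4 + \left(X + \left(2 - 5\right)\right) \left(-20 + X\right) = 4 + \left(X - 3\right) \left(-20 + X\right) = 4 + \left(-3 + X\right) \left(-20 + X\right) = 4 + \left(-20 + X\right) \left(-3 + X\right)$)
$\left(473 + \left(5 + F{\left(-3 \right)}\right) \left(-2\right)\right)^{2} = \left(473 + \left(5 + \left(64 + \left(-3\right)^{2} - -69\right)\right) \left(-2\right)\right)^{2} = \left(473 + \left(5 + \left(64 + 9 + 69\right)\right) \left(-2\right)\right)^{2} = \left(473 + \left(5 + 142\right) \left(-2\right)\right)^{2} = \left(473 + 147 \left(-2\right)\right)^{2} = \left(473 - 294\right)^{2} = 179^{2} = 32041$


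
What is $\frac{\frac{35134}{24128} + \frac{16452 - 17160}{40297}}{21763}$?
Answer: $\frac{11853493}{179320852256} \approx 6.6102 \cdot 10^{-5}$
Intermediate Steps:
$\frac{\frac{35134}{24128} + \frac{16452 - 17160}{40297}}{21763} = \left(35134 \cdot \frac{1}{24128} + \left(16452 - 17160\right) \frac{1}{40297}\right) \frac{1}{21763} = \left(\frac{17567}{12064} - \frac{12}{683}\right) \frac{1}{21763} = \frac{11853493}{8239712} \cdot \frac{1}{21763} = \frac{11853493}{179320852256}$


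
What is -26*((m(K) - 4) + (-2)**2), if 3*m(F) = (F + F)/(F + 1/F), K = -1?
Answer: -26/3 ≈ -8.6667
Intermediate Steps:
m(F) = 2*F/(3*(F + 1/F)) (m(F) = ((F + F)/(F + 1/F))/3 = ((2*F)/(F + 1/F))/3 = (2*F/(F + 1/F))/3 = 2*F/(3*(F + 1/F)))
-26*((m(K) - 4) + (-2)**2) = -26*(((2/3)*(-1)**2/(1 + (-1)**2) - 4) + (-2)**2) = -26*(((2/3)*1/(1 + 1) - 4) + 4) = -26*(((2/3)*1/2 - 4) + 4) = -26*(((2/3)*1*(1/2) - 4) + 4) = -26*((1/3 - 4) + 4) = -26*(-11/3 + 4) = -26*1/3 = -26/3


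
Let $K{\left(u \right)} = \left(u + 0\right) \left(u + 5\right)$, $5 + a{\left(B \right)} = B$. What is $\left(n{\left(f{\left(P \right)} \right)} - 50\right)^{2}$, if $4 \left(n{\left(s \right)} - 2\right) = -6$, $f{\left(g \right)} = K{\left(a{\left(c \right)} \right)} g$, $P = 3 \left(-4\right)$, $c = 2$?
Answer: $\frac{9801}{4} \approx 2450.3$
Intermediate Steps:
$a{\left(B \right)} = -5 + B$
$P = -12$
$K{\left(u \right)} = u \left(5 + u\right)$
$f{\left(g \right)} = - 6 g$ ($f{\left(g \right)} = \left(-5 + 2\right) \left(5 + \left(-5 + 2\right)\right) g = - 3 \left(5 - 3\right) g = \left(-3\right) 2 g = - 6 g$)
$n{\left(s \right)} = \frac{1}{2}$ ($n{\left(s \right)} = 2 + \frac{1}{4} \left(-6\right) = 2 - \frac{3}{2} = \frac{1}{2}$)
$\left(n{\left(f{\left(P \right)} \right)} - 50\right)^{2} = \left(\frac{1}{2} - 50\right)^{2} = \left(- \frac{99}{2}\right)^{2} = \frac{9801}{4}$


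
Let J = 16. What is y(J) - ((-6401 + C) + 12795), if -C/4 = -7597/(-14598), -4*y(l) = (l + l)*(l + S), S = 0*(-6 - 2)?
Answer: -47588884/7299 ≈ -6519.9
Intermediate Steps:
S = 0 (S = 0*(-8) = 0)
y(l) = -l²/2 (y(l) = -(l + l)*(l + 0)/4 = -2*l*l/4 = -l²/2)
C = -15194/7299 (C = -(-30388)/(-14598) = -(-30388)*(-1)/14598 = -4*7597/14598 = -15194/7299 ≈ -2.0817)
y(J) - ((-6401 + C) + 12795) = -½*16² - ((-6401 - 15194/7299) + 12795) = -½*256 - (-46736093/7299 + 12795) = -128 - 1*46654612/7299 = -128 - 46654612/7299 = -47588884/7299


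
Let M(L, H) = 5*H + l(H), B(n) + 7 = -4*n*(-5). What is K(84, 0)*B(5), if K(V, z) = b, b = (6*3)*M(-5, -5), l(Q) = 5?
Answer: -33480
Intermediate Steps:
B(n) = -7 + 20*n (B(n) = -7 - 4*n*(-5) = -7 + 20*n)
M(L, H) = 5 + 5*H (M(L, H) = 5*H + 5 = 5 + 5*H)
b = -360 (b = (6*3)*(5 + 5*(-5)) = 18*(5 - 25) = 18*(-20) = -360)
K(V, z) = -360
K(84, 0)*B(5) = -360*(-7 + 20*5) = -360*(-7 + 100) = -360*93 = -33480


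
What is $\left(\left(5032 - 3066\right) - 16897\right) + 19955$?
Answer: $5024$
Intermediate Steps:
$\left(\left(5032 - 3066\right) - 16897\right) + 19955 = \left(1966 - 16897\right) + 19955 = -14931 + 19955 = 5024$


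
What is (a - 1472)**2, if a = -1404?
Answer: 8271376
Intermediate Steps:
(a - 1472)**2 = (-1404 - 1472)**2 = (-2876)**2 = 8271376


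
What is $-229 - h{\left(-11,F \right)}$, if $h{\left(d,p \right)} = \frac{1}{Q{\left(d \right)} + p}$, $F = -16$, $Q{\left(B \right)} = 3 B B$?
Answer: $- \frac{79464}{347} \approx -229.0$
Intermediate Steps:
$Q{\left(B \right)} = 3 B^{2}$
$h{\left(d,p \right)} = \frac{1}{p + 3 d^{2}}$ ($h{\left(d,p \right)} = \frac{1}{3 d^{2} + p} = \frac{1}{p + 3 d^{2}}$)
$-229 - h{\left(-11,F \right)} = -229 - \frac{1}{-16 + 3 \left(-11\right)^{2}} = -229 - \frac{1}{-16 + 3 \cdot 121} = -229 - \frac{1}{-16 + 363} = -229 - \frac{1}{347} = - \frac{79464}{347}$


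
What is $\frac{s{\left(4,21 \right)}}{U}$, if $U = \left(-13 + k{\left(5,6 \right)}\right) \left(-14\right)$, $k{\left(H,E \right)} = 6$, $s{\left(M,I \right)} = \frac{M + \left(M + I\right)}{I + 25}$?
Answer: $\frac{29}{4508} \approx 0.006433$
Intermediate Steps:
$s{\left(M,I \right)} = \frac{I + 2 M}{25 + I}$ ($s{\left(M,I \right)} = \frac{M + \left(I + M\right)}{25 + I} = \frac{I + 2 M}{25 + I}$)
$U = 98$ ($U = \left(-13 + 6\right) \left(-14\right) = \left(-7\right) \left(-14\right) = 98$)
$\frac{s{\left(4,21 \right)}}{U} = \frac{\frac{1}{25 + 21} \left(21 + 2 \cdot 4\right)}{98} = \frac{21 + 8}{46} \cdot \frac{1}{98} = \frac{1}{46} \cdot 29 \cdot \frac{1}{98} = \frac{29}{46} \cdot \frac{1}{98} = \frac{29}{4508}$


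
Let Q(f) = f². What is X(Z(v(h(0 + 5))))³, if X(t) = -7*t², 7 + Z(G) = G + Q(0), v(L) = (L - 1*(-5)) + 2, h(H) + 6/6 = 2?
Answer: -343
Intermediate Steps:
h(H) = 1 (h(H) = -1 + 2 = 1)
v(L) = 7 + L (v(L) = (L + 5) + 2 = (5 + L) + 2 = 7 + L)
Z(G) = -7 + G (Z(G) = -7 + (G + 0²) = -7 + (G + 0) = -7 + G)
X(Z(v(h(0 + 5))))³ = (-7*(-7 + (7 + 1))²)³ = (-7*(-7 + 8)²)³ = (-7*1²)³ = (-7*1)³ = (-7)³ = -343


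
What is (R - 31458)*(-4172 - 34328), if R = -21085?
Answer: 2022905500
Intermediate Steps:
(R - 31458)*(-4172 - 34328) = (-21085 - 31458)*(-4172 - 34328) = -52543*(-38500) = 2022905500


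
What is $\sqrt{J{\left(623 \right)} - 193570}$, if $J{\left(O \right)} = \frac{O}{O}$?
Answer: $i \sqrt{193569} \approx 439.96 i$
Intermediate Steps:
$J{\left(O \right)} = 1$
$\sqrt{J{\left(623 \right)} - 193570} = \sqrt{1 - 193570} = \sqrt{-193569} = i \sqrt{193569}$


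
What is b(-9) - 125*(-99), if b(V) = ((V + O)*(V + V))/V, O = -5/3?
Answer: 37061/3 ≈ 12354.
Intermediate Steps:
O = -5/3 (O = -5*⅓ = -5/3 ≈ -1.6667)
b(V) = -10/3 + 2*V (b(V) = ((V - 5/3)*(V + V))/V = ((-5/3 + V)*(2*V))/V = (2*V*(-5/3 + V))/V = -10/3 + 2*V)
b(-9) - 125*(-99) = (-10/3 + 2*(-9)) - 125*(-99) = (-10/3 - 18) + 12375 = -64/3 + 12375 = 37061/3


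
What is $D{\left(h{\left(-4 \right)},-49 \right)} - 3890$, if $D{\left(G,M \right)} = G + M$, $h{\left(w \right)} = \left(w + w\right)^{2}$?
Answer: $-3875$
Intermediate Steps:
$h{\left(w \right)} = 4 w^{2}$ ($h{\left(w \right)} = \left(2 w\right)^{2} = 4 w^{2}$)
$D{\left(h{\left(-4 \right)},-49 \right)} - 3890 = \left(4 \left(-4\right)^{2} - 49\right) - 3890 = \left(4 \cdot 16 - 49\right) - 3890 = \left(64 - 49\right) - 3890 = 15 - 3890 = -3875$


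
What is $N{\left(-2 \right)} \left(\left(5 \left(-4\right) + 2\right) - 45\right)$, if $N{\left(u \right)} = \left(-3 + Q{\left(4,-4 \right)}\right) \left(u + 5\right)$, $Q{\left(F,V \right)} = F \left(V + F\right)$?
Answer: $567$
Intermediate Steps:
$Q{\left(F,V \right)} = F \left(F + V\right)$
$N{\left(u \right)} = -15 - 3 u$ ($N{\left(u \right)} = \left(-3 + 4 \left(4 - 4\right)\right) \left(u + 5\right) = \left(-3 + 4 \cdot 0\right) \left(5 + u\right) = \left(-3 + 0\right) \left(5 + u\right) = - 3 \left(5 + u\right) = -15 - 3 u$)
$N{\left(-2 \right)} \left(\left(5 \left(-4\right) + 2\right) - 45\right) = \left(-15 - -6\right) \left(\left(5 \left(-4\right) + 2\right) - 45\right) = \left(-15 + 6\right) \left(\left(-20 + 2\right) - 45\right) = - 9 \left(-18 - 45\right) = \left(-9\right) \left(-63\right) = 567$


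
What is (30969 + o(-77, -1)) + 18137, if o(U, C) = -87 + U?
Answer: 48942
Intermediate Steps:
(30969 + o(-77, -1)) + 18137 = (30969 + (-87 - 77)) + 18137 = (30969 - 164) + 18137 = 30805 + 18137 = 48942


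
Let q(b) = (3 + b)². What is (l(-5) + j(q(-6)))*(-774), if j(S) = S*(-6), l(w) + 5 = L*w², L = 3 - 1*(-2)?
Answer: -51084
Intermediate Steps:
L = 5 (L = 3 + 2 = 5)
l(w) = -5 + 5*w²
j(S) = -6*S
(l(-5) + j(q(-6)))*(-774) = ((-5 + 5*(-5)²) - 6*(3 - 6)²)*(-774) = ((-5 + 5*25) - 6*(-3)²)*(-774) = ((-5 + 125) - 6*9)*(-774) = (120 - 54)*(-774) = 66*(-774) = -51084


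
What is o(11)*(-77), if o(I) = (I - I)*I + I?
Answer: -847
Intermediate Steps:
o(I) = I (o(I) = 0*I + I = 0 + I = I)
o(11)*(-77) = 11*(-77) = -847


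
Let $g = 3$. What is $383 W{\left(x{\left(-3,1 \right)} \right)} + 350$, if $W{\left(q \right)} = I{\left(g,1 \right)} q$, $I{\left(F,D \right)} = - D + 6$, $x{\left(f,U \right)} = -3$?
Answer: $-5395$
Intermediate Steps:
$I{\left(F,D \right)} = 6 - D$
$W{\left(q \right)} = 5 q$ ($W{\left(q \right)} = \left(6 - 1\right) q = 5 q$)
$383 W{\left(x{\left(-3,1 \right)} \right)} + 350 = 383 \cdot 5 \left(-3\right) + 350 = 383 \left(-15\right) + 350 = -5745 + 350 = -5395$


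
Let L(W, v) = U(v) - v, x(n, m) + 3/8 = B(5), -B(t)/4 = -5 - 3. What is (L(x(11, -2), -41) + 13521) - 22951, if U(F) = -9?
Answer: -9398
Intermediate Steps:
B(t) = 32 (B(t) = -4*(-5 - 3) = -4*(-8) = 32)
x(n, m) = 253/8 (x(n, m) = -3/8 + 32 = 253/8)
L(W, v) = -9 - v
(L(x(11, -2), -41) + 13521) - 22951 = ((-9 - 1*(-41)) + 13521) - 22951 = ((-9 + 41) + 13521) - 22951 = (32 + 13521) - 22951 = 13553 - 22951 = -9398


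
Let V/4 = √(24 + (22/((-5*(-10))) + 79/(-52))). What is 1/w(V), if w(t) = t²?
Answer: 325/119188 ≈ 0.0027268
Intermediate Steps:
V = 2*√387361/65 (V = 4*√(24 + (22/((-5*(-10))) + 79/(-52))) = 4*√(24 + (22/50 + 79*(-1/52))) = 4*√(24 + (22*(1/50) - 79/52)) = 4*√(24 + (11/25 - 79/52)) = 4*√(24 - 1403/1300) = 4*√(29797/1300) = 4*(√387361/130) = 2*√387361/65 ≈ 19.150)
1/w(V) = 1/((2*√387361/65)²) = 1/(119188/325) = 325/119188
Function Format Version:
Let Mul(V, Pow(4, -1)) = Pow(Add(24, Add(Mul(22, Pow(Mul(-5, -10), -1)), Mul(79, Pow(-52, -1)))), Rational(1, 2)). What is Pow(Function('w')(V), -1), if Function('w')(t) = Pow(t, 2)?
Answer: Rational(325, 119188) ≈ 0.0027268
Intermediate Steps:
V = Mul(Rational(2, 65), Pow(387361, Rational(1, 2))) (V = Mul(4, Pow(Add(24, Add(Mul(22, Pow(Mul(-5, -10), -1)), Mul(79, Pow(-52, -1)))), Rational(1, 2))) = Mul(4, Pow(Add(24, Add(Mul(22, Pow(50, -1)), Mul(79, Rational(-1, 52)))), Rational(1, 2))) = Mul(4, Pow(Add(24, Add(Mul(22, Rational(1, 50)), Rational(-79, 52))), Rational(1, 2))) = Mul(4, Pow(Add(24, Add(Rational(11, 25), Rational(-79, 52))), Rational(1, 2))) = Mul(4, Pow(Add(24, Rational(-1403, 1300)), Rational(1, 2))) = Mul(4, Pow(Rational(29797, 1300), Rational(1, 2))) = Mul(4, Mul(Rational(1, 130), Pow(387361, Rational(1, 2)))) = Mul(Rational(2, 65), Pow(387361, Rational(1, 2))) ≈ 19.150)
Pow(Function('w')(V), -1) = Pow(Pow(Mul(Rational(2, 65), Pow(387361, Rational(1, 2))), 2), -1) = Pow(Rational(119188, 325), -1) = Rational(325, 119188)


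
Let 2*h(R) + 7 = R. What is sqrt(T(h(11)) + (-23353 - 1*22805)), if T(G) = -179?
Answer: I*sqrt(46337) ≈ 215.26*I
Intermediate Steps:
h(R) = -7/2 + R/2
sqrt(T(h(11)) + (-23353 - 1*22805)) = sqrt(-179 + (-23353 - 1*22805)) = sqrt(-179 + (-23353 - 22805)) = sqrt(-179 - 46158) = sqrt(-46337) = I*sqrt(46337)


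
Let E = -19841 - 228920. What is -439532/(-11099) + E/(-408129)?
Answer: 182146753967/4529823771 ≈ 40.211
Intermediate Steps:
E = -248761
-439532/(-11099) + E/(-408129) = -439532/(-11099) - 248761/(-408129) = -439532*(-1/11099) - 248761*(-1/408129) = 439532/11099 + 248761/408129 = 182146753967/4529823771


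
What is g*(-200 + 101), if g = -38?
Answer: 3762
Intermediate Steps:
g*(-200 + 101) = -38*(-200 + 101) = -38*(-99) = 3762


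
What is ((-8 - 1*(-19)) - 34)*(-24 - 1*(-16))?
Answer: 184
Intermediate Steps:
((-8 - 1*(-19)) - 34)*(-24 - 1*(-16)) = ((-8 + 19) - 34)*(-24 + 16) = (11 - 34)*(-8) = -23*(-8) = 184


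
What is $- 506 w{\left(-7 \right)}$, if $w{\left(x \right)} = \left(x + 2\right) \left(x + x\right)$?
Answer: $-35420$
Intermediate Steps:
$w{\left(x \right)} = 2 x \left(2 + x\right)$ ($w{\left(x \right)} = \left(2 + x\right) 2 x = 2 x \left(2 + x\right)$)
$- 506 w{\left(-7 \right)} = - 506 \cdot 2 \left(-7\right) \left(2 - 7\right) = - 506 \cdot 2 \left(-7\right) \left(-5\right) = \left(-506\right) 70 = -35420$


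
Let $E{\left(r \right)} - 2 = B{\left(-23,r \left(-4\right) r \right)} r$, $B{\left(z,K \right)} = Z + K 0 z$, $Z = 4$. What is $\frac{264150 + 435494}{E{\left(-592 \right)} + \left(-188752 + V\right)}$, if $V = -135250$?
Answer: $- \frac{174911}{81592} \approx -2.1437$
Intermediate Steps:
$B{\left(z,K \right)} = 4$ ($B{\left(z,K \right)} = 4 + K 0 z = 4 + K 0 = 4 + 0 = 4$)
$E{\left(r \right)} = 2 + 4 r$
$\frac{264150 + 435494}{E{\left(-592 \right)} + \left(-188752 + V\right)} = \frac{264150 + 435494}{\left(2 + 4 \left(-592\right)\right) - 324002} = \frac{699644}{\left(2 - 2368\right) - 324002} = \frac{699644}{-2366 - 324002} = \frac{699644}{-326368} = 699644 \left(- \frac{1}{326368}\right) = - \frac{174911}{81592}$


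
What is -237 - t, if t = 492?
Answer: -729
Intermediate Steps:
-237 - t = -237 - 1*492 = -237 - 492 = -729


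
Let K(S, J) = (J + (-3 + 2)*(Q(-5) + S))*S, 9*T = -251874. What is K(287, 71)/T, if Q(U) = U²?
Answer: 9881/3998 ≈ 2.4715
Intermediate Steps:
T = -27986 (T = (⅑)*(-251874) = -27986)
K(S, J) = S*(-25 + J - S) (K(S, J) = (J + (-3 + 2)*((-5)² + S))*S = (J - (25 + S))*S = (J + (-25 - S))*S = (-25 + J - S)*S = S*(-25 + J - S))
K(287, 71)/T = (287*(-25 + 71 - 1*287))/(-27986) = (287*(-25 + 71 - 287))*(-1/27986) = (287*(-241))*(-1/27986) = -69167*(-1/27986) = 9881/3998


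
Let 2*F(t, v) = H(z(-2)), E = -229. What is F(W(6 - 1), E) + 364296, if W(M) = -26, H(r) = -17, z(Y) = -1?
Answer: 728575/2 ≈ 3.6429e+5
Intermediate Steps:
F(t, v) = -17/2 (F(t, v) = (½)*(-17) = -17/2)
F(W(6 - 1), E) + 364296 = -17/2 + 364296 = 728575/2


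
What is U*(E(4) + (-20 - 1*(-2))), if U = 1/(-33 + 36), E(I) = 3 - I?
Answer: -19/3 ≈ -6.3333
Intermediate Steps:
U = ⅓ (U = 1/3 = ⅓ ≈ 0.33333)
U*(E(4) + (-20 - 1*(-2))) = ((3 - 1*4) + (-20 - 1*(-2)))/3 = ((3 - 4) + (-20 + 2))/3 = (-1 - 18)/3 = (⅓)*(-19) = -19/3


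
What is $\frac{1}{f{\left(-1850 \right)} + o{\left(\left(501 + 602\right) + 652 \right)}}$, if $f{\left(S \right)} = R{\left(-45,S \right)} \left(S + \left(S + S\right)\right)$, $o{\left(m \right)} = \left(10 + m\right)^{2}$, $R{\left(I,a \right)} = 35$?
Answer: $\frac{1}{2920975} \approx 3.4235 \cdot 10^{-7}$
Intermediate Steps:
$f{\left(S \right)} = 105 S$ ($f{\left(S \right)} = 35 \left(S + \left(S + S\right)\right) = 35 \left(S + 2 S\right) = 35 \cdot 3 S = 105 S$)
$\frac{1}{f{\left(-1850 \right)} + o{\left(\left(501 + 602\right) + 652 \right)}} = \frac{1}{105 \left(-1850\right) + \left(10 + \left(\left(501 + 602\right) + 652\right)\right)^{2}} = \frac{1}{-194250 + \left(10 + \left(1103 + 652\right)\right)^{2}} = \frac{1}{-194250 + \left(10 + 1755\right)^{2}} = \frac{1}{-194250 + 1765^{2}} = \frac{1}{-194250 + 3115225} = \frac{1}{2920975}$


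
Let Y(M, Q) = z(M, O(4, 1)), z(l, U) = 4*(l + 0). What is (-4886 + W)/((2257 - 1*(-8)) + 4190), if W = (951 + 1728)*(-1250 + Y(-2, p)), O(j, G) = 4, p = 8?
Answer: -3375068/6455 ≈ -522.86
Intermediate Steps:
z(l, U) = 4*l
Y(M, Q) = 4*M
W = -3370182 (W = (951 + 1728)*(-1250 + 4*(-2)) = 2679*(-1250 - 8) = 2679*(-1258) = -3370182)
(-4886 + W)/((2257 - 1*(-8)) + 4190) = (-4886 - 3370182)/((2257 - 1*(-8)) + 4190) = -3375068/((2257 + 8) + 4190) = -3375068/(2265 + 4190) = -3375068/6455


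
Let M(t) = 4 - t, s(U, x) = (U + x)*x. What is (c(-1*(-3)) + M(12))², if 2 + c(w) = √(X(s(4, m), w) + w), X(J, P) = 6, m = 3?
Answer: 49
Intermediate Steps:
s(U, x) = x*(U + x)
c(w) = -2 + √(6 + w)
(c(-1*(-3)) + M(12))² = ((-2 + √(6 - 1*(-3))) + (4 - 1*12))² = ((-2 + √(6 + 3)) + (4 - 12))² = ((-2 + √9) - 8)² = ((-2 + 3) - 8)² = (1 - 8)² = (-7)² = 49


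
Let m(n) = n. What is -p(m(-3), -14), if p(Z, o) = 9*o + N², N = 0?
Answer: 126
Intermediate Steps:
p(Z, o) = 9*o (p(Z, o) = 9*o + 0² = 9*o + 0 = 9*o)
-p(m(-3), -14) = -9*(-14) = -1*(-126) = 126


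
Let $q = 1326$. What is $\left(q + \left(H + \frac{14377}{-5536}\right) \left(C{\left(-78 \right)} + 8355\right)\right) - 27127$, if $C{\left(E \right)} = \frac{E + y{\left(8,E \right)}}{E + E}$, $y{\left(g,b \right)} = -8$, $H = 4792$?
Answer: $\frac{5756331889249}{143936} \approx 3.9992 \cdot 10^{7}$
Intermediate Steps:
$C{\left(E \right)} = \frac{-8 + E}{2 E}$ ($C{\left(E \right)} = \frac{E - 8}{E + E} = \frac{-8 + E}{2 E}$)
$\left(q + \left(H + \frac{14377}{-5536}\right) \left(C{\left(-78 \right)} + 8355\right)\right) - 27127 = \left(1326 + \left(4792 + \frac{14377}{-5536}\right) \left(\frac{-8 - 78}{2 \left(-78\right)} + 8355\right)\right) - 27127 = \left(1326 + \left(4792 + 14377 \left(- \frac{1}{5536}\right)\right) \left(\frac{1}{2} \left(- \frac{1}{78}\right) \left(-86\right) + 8355\right)\right) - 27127 = \left(1326 + \left(4792 - \frac{14377}{5536}\right) \left(\frac{43}{78} + 8355\right)\right) - 27127 = \left(1326 + \frac{26514135}{5536} \cdot \frac{651733}{78}\right) - 27127 = \left(1326 + \frac{5760045581985}{143936}\right) - 27127 = \frac{5760236441121}{143936} - 27127 = \frac{5756331889249}{143936}$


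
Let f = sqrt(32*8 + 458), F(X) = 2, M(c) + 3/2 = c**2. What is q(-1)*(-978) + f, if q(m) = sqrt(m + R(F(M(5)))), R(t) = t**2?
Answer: sqrt(714) - 978*sqrt(3) ≈ -1667.2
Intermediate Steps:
M(c) = -3/2 + c**2
f = sqrt(714) (f = sqrt(256 + 458) = sqrt(714) ≈ 26.721)
q(m) = sqrt(4 + m) (q(m) = sqrt(m + 2**2) = sqrt(m + 4) = sqrt(4 + m))
q(-1)*(-978) + f = sqrt(4 - 1)*(-978) + sqrt(714) = sqrt(3)*(-978) + sqrt(714) = -978*sqrt(3) + sqrt(714) = sqrt(714) - 978*sqrt(3)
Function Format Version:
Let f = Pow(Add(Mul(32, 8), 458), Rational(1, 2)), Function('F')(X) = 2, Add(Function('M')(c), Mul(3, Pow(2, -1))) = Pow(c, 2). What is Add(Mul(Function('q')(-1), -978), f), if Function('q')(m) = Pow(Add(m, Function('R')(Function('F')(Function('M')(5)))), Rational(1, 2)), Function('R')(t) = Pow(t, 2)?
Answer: Add(Pow(714, Rational(1, 2)), Mul(-978, Pow(3, Rational(1, 2)))) ≈ -1667.2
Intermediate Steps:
Function('M')(c) = Add(Rational(-3, 2), Pow(c, 2))
f = Pow(714, Rational(1, 2)) (f = Pow(Add(256, 458), Rational(1, 2)) = Pow(714, Rational(1, 2)) ≈ 26.721)
Function('q')(m) = Pow(Add(4, m), Rational(1, 2)) (Function('q')(m) = Pow(Add(m, Pow(2, 2)), Rational(1, 2)) = Pow(Add(m, 4), Rational(1, 2)) = Pow(Add(4, m), Rational(1, 2)))
Add(Mul(Function('q')(-1), -978), f) = Add(Mul(Pow(Add(4, -1), Rational(1, 2)), -978), Pow(714, Rational(1, 2))) = Add(Mul(Pow(3, Rational(1, 2)), -978), Pow(714, Rational(1, 2))) = Add(Mul(-978, Pow(3, Rational(1, 2))), Pow(714, Rational(1, 2))) = Add(Pow(714, Rational(1, 2)), Mul(-978, Pow(3, Rational(1, 2))))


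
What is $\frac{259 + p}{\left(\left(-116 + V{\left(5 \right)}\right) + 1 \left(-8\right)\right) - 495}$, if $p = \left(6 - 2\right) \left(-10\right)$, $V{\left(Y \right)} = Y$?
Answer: $- \frac{219}{614} \approx -0.35668$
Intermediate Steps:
$p = -40$ ($p = 4 \left(-10\right) = -40$)
$\frac{259 + p}{\left(\left(-116 + V{\left(5 \right)}\right) + 1 \left(-8\right)\right) - 495} = \frac{259 - 40}{\left(\left(-116 + 5\right) + 1 \left(-8\right)\right) - 495} = \frac{219}{\left(-111 - 8\right) - 495} = \frac{219}{-119 - 495} = \frac{219}{-614} = 219 \left(- \frac{1}{614}\right) = - \frac{219}{614}$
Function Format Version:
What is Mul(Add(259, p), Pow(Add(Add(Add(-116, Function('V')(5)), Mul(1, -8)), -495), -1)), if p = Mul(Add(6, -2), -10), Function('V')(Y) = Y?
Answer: Rational(-219, 614) ≈ -0.35668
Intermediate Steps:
p = -40 (p = Mul(4, -10) = -40)
Mul(Add(259, p), Pow(Add(Add(Add(-116, Function('V')(5)), Mul(1, -8)), -495), -1)) = Mul(Add(259, -40), Pow(Add(Add(Add(-116, 5), Mul(1, -8)), -495), -1)) = Mul(219, Pow(Add(Add(-111, -8), -495), -1)) = Mul(219, Pow(Add(-119, -495), -1)) = Mul(219, Pow(-614, -1)) = Mul(219, Rational(-1, 614)) = Rational(-219, 614)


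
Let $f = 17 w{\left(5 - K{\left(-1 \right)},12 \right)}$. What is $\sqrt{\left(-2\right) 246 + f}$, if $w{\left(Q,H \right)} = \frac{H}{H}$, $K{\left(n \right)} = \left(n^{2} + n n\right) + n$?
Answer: $5 i \sqrt{19} \approx 21.794 i$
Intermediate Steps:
$K{\left(n \right)} = n + 2 n^{2}$ ($K{\left(n \right)} = \left(n^{2} + n^{2}\right) + n = 2 n^{2} + n = n + 2 n^{2}$)
$w{\left(Q,H \right)} = 1$
$f = 17$ ($f = 17 \cdot 1 = 17$)
$\sqrt{\left(-2\right) 246 + f} = \sqrt{\left(-2\right) 246 + 17} = \sqrt{-492 + 17} = \sqrt{-475} = 5 i \sqrt{19}$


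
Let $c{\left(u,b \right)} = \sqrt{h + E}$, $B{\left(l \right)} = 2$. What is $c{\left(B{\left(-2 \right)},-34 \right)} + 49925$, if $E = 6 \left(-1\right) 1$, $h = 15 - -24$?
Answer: $49925 + \sqrt{33} \approx 49931.0$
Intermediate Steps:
$h = 39$ ($h = 15 + 24 = 39$)
$E = -6$ ($E = \left(-6\right) 1 = -6$)
$c{\left(u,b \right)} = \sqrt{33}$ ($c{\left(u,b \right)} = \sqrt{39 - 6} = \sqrt{33}$)
$c{\left(B{\left(-2 \right)},-34 \right)} + 49925 = \sqrt{33} + 49925 = 49925 + \sqrt{33}$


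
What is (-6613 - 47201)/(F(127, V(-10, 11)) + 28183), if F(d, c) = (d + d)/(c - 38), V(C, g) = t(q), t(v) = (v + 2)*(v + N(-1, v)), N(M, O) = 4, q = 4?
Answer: -44845/23507 ≈ -1.9077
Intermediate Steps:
t(v) = (2 + v)*(4 + v) (t(v) = (v + 2)*(v + 4) = (2 + v)*(4 + v))
V(C, g) = 48 (V(C, g) = 8 + 4² + 6*4 = 8 + 16 + 24 = 48)
F(d, c) = 2*d/(-38 + c) (F(d, c) = (2*d)/(-38 + c) = 2*d/(-38 + c))
(-6613 - 47201)/(F(127, V(-10, 11)) + 28183) = (-6613 - 47201)/(2*127/(-38 + 48) + 28183) = -53814/(2*127/10 + 28183) = -53814/(2*127*(⅒) + 28183) = -53814/(127/5 + 28183) = -53814/141042/5 = -53814*5/141042 = -44845/23507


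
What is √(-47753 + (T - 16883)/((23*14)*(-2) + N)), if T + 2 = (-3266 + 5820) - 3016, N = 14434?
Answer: I*√9081145482430/13790 ≈ 218.53*I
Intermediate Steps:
T = -464 (T = -2 + ((-3266 + 5820) - 3016) = -2 + (2554 - 3016) = -2 - 462 = -464)
√(-47753 + (T - 16883)/((23*14)*(-2) + N)) = √(-47753 + (-464 - 16883)/((23*14)*(-2) + 14434)) = √(-47753 - 17347/(322*(-2) + 14434)) = √(-47753 - 17347/(-644 + 14434)) = √(-47753 - 17347/13790) = √(-658531217/13790) = I*√9081145482430/13790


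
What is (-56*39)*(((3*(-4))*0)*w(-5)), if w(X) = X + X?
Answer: 0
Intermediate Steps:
w(X) = 2*X
(-56*39)*(((3*(-4))*0)*w(-5)) = (-56*39)*(((3*(-4))*0)*(2*(-5))) = -2184*(-12*0)*(-10) = -0*(-10) = -2184*0 = 0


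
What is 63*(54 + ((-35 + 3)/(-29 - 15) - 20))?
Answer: 24066/11 ≈ 2187.8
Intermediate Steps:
63*(54 + ((-35 + 3)/(-29 - 15) - 20)) = 63*(54 + (-32/(-44) - 20)) = 63*(54 + (-32*(-1/44) - 20)) = 63*(54 + (8/11 - 20)) = 63*(54 - 212/11) = 63*(382/11) = 24066/11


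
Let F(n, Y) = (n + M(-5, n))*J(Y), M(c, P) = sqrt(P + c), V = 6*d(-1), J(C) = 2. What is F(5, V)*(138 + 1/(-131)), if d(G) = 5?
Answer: 180770/131 ≈ 1379.9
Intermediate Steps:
V = 30 (V = 6*5 = 30)
F(n, Y) = 2*n + 2*sqrt(-5 + n) (F(n, Y) = (n + sqrt(n - 5))*2 = (n + sqrt(-5 + n))*2 = 2*n + 2*sqrt(-5 + n))
F(5, V)*(138 + 1/(-131)) = (2*5 + 2*sqrt(-5 + 5))*(138 + 1/(-131)) = (10 + 2*sqrt(0))*(138 - 1/131) = (10 + 2*0)*(18077/131) = (10 + 0)*(18077/131) = 10*(18077/131) = 180770/131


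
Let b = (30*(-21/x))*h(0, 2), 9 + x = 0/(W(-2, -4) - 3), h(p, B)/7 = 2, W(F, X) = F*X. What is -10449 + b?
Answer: -9469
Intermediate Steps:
h(p, B) = 14 (h(p, B) = 7*2 = 14)
x = -9 (x = -9 + 0/(-2*(-4) - 3) = -9 + 0/(8 - 3) = -9 + 0/5 = -9 + (1/5)*0 = -9 + 0 = -9)
b = 980 (b = (30*(-21/(-9)))*14 = (30*(-21*(-1/9)))*14 = (30*(7/3))*14 = 70*14 = 980)
-10449 + b = -10449 + 980 = -9469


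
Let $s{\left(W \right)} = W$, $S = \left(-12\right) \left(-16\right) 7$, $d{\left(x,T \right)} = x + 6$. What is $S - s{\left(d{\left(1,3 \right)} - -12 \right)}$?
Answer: $1325$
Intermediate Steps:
$d{\left(x,T \right)} = 6 + x$
$S = 1344$ ($S = 192 \cdot 7 = 1344$)
$S - s{\left(d{\left(1,3 \right)} - -12 \right)} = 1344 - \left(\left(6 + 1\right) - -12\right) = 1344 - \left(7 + 12\right) = 1344 - 19 = 1325$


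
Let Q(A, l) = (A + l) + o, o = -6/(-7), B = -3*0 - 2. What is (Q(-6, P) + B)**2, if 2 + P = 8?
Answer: 64/49 ≈ 1.3061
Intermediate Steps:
P = 6 (P = -2 + 8 = 6)
B = -2 (B = 0 - 2 = -2)
o = 6/7 (o = -6*(-1/7) = 6/7 ≈ 0.85714)
Q(A, l) = 6/7 + A + l (Q(A, l) = (A + l) + 6/7 = 6/7 + A + l)
(Q(-6, P) + B)**2 = ((6/7 - 6 + 6) - 2)**2 = (6/7 - 2)**2 = (-8/7)**2 = 64/49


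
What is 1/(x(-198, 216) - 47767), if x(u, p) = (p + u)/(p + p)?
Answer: -24/1146407 ≈ -2.0935e-5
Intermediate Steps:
x(u, p) = (p + u)/(2*p) (x(u, p) = (p + u)/((2*p)) = (p + u)*(1/(2*p)) = (p + u)/(2*p))
1/(x(-198, 216) - 47767) = 1/((½)*(216 - 198)/216 - 47767) = 1/((½)*(1/216)*18 - 47767) = 1/(1/24 - 47767) = 1/(-1146407/24) = -24/1146407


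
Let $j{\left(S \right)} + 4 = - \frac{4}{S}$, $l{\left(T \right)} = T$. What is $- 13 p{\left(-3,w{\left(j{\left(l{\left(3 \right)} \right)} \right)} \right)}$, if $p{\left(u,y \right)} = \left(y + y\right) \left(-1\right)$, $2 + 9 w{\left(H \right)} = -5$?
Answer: $- \frac{182}{9} \approx -20.222$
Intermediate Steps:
$j{\left(S \right)} = -4 - \frac{4}{S}$
$w{\left(H \right)} = - \frac{7}{9}$ ($w{\left(H \right)} = - \frac{2}{9} + \frac{1}{9} \left(-5\right) = - \frac{2}{9} - \frac{5}{9} = - \frac{7}{9}$)
$p{\left(u,y \right)} = - 2 y$ ($p{\left(u,y \right)} = 2 y \left(-1\right) = - 2 y$)
$- 13 p{\left(-3,w{\left(j{\left(l{\left(3 \right)} \right)} \right)} \right)} = - 13 \left(\left(-2\right) \left(- \frac{7}{9}\right)\right) = \left(-13\right) \frac{14}{9} = - \frac{182}{9}$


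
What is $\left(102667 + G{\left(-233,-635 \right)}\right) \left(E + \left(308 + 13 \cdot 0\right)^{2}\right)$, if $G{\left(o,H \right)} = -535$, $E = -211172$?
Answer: $-11878768656$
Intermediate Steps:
$\left(102667 + G{\left(-233,-635 \right)}\right) \left(E + \left(308 + 13 \cdot 0\right)^{2}\right) = \left(102667 - 535\right) \left(-211172 + \left(308 + 13 \cdot 0\right)^{2}\right) = 102132 \left(-211172 + \left(308 + 0\right)^{2}\right) = 102132 \left(-211172 + 308^{2}\right) = 102132 \left(-211172 + 94864\right) = 102132 \left(-116308\right) = -11878768656$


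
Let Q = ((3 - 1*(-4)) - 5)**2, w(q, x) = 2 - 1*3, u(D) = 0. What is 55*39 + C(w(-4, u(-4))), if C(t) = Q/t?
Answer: 2141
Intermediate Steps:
w(q, x) = -1 (w(q, x) = 2 - 3 = -1)
Q = 4 (Q = ((3 + 4) - 5)**2 = (7 - 5)**2 = 2**2 = 4)
C(t) = 4/t
55*39 + C(w(-4, u(-4))) = 55*39 + 4/(-1) = 2145 + 4*(-1) = 2145 - 4 = 2141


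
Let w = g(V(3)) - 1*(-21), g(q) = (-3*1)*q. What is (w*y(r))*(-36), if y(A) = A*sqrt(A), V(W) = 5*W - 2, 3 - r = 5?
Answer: -1296*I*sqrt(2) ≈ -1832.8*I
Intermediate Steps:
r = -2 (r = 3 - 1*5 = 3 - 5 = -2)
V(W) = -2 + 5*W
g(q) = -3*q
y(A) = A**(3/2)
w = -18 (w = -3*(-2 + 5*3) - 1*(-21) = -3*(-2 + 15) + 21 = -3*13 + 21 = -39 + 21 = -18)
(w*y(r))*(-36) = -(-36)*I*sqrt(2)*(-36) = (36*I*sqrt(2))*(-36) = -1296*I*sqrt(2)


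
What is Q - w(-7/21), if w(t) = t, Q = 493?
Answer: 1480/3 ≈ 493.33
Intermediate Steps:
Q - w(-7/21) = 493 - (-7)/21 = 493 - 1*(-⅓) = 493 + ⅓ = 1480/3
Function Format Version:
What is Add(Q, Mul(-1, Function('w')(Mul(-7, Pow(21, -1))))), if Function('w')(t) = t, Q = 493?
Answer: Rational(1480, 3) ≈ 493.33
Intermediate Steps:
Add(Q, Mul(-1, Function('w')(Mul(-7, Pow(21, -1))))) = Add(493, Mul(-1, Mul(-7, Pow(21, -1)))) = Add(493, Mul(-1, Mul(-7, Rational(1, 21)))) = Add(493, Mul(-1, Rational(-1, 3))) = Add(493, Rational(1, 3)) = Rational(1480, 3)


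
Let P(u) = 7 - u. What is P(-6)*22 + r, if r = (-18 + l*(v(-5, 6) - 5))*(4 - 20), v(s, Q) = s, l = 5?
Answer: 1374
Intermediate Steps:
r = 1088 (r = (-18 + 5*(-5 - 5))*(4 - 20) = (-18 + 5*(-10))*(-16) = (-18 - 50)*(-16) = -68*(-16) = 1088)
P(-6)*22 + r = (7 - 1*(-6))*22 + 1088 = (7 + 6)*22 + 1088 = 13*22 + 1088 = 286 + 1088 = 1374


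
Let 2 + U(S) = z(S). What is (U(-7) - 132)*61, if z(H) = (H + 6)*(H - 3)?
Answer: -7564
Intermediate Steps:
z(H) = (-3 + H)*(6 + H) (z(H) = (6 + H)*(-3 + H) = (-3 + H)*(6 + H))
U(S) = -20 + S² + 3*S (U(S) = -2 + (-18 + S² + 3*S) = -20 + S² + 3*S)
(U(-7) - 132)*61 = ((-20 + (-7)² + 3*(-7)) - 132)*61 = ((-20 + 49 - 21) - 132)*61 = (8 - 132)*61 = -124*61 = -7564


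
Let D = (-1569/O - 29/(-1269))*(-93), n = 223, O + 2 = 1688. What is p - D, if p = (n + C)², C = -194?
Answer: 179858507/237726 ≈ 756.58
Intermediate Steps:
O = 1686 (O = -2 + 1688 = 1686)
p = 841 (p = (223 - 194)² = 29² = 841)
D = 20069059/237726 (D = (-1569/1686 - 29/(-1269))*(-93) = (-1569*1/1686 - 29*(-1/1269))*(-93) = (-523/562 + 29/1269)*(-93) = -647389/713178*(-93) = 20069059/237726 ≈ 84.421)
p - D = 841 - 1*20069059/237726 = 841 - 20069059/237726 = 179858507/237726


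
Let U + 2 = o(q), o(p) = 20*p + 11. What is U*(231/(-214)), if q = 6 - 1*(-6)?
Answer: -57519/214 ≈ -268.78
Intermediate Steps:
q = 12 (q = 6 + 6 = 12)
o(p) = 11 + 20*p
U = 249 (U = -2 + (11 + 20*12) = -2 + (11 + 240) = -2 + 251 = 249)
U*(231/(-214)) = 249*(231/(-214)) = 249*(231*(-1/214)) = 249*(-231/214) = -57519/214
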